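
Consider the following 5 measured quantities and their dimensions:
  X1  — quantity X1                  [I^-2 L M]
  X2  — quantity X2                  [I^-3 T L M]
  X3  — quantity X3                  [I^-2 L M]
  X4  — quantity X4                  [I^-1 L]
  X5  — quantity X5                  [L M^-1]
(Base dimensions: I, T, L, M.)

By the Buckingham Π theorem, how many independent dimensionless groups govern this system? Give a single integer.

2

Exponent matrix [I,T,L,M] × [X1,X2,X3,X4,X5]:
  I: [-2 -3 -2 -1  0]
  T: [ 0  1  0  0  0]
  L: [ 1  1  1  1  1]
  M: [ 1  1  1  0 -1]
RREF → pivots at {X1,X2,X4} ⇒ r = 3
n=5, r=3 ⇒ 2 dimensionless groups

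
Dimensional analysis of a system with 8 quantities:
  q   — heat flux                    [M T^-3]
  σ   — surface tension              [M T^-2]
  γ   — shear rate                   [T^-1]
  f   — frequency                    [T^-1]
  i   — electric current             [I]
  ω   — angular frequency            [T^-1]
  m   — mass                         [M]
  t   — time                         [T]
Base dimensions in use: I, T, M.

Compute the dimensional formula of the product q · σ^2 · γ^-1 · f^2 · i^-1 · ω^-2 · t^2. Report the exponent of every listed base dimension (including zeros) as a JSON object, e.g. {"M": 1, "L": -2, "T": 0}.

Exponent matrix [I,T,M] × [q,σ,γ,f,i,ω,m,t]:
  I: [ 0  0  0  0  1  0  0  0]
  T: [-3 -2 -1 -1  0 -1  0  1]
  M: [ 1  1  0  0  0  0  1  0]
  [I]: (1)·0+(2)·0+(-1)·0+(2)·0+(-1)·1+(-2)·0+(2)·0 = -1
  [T]: (1)·-3+(2)·-2+(-1)·-1+(2)·-1+(-1)·0+(-2)·-1+(2)·1 = -4
  [M]: (1)·1+(2)·1+(-1)·0+(2)·0+(-1)·0+(-2)·0+(2)·0 = 3
⇒ I^-1 T^-4 M^3

{"I": -1, "T": -4, "M": 3}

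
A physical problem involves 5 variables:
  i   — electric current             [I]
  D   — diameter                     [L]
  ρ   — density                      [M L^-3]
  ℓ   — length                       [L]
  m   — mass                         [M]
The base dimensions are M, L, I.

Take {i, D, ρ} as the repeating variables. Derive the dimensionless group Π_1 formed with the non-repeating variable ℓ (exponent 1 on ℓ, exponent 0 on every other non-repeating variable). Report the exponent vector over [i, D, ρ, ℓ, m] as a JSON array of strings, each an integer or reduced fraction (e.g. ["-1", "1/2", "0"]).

Dimensional matrix (M×L×I by i×D×ρ×ℓ×m):
  M: [ 0  0  1  0  1]
  L: [ 0  1 -3  1  0]
  I: [ 1  0  0  0  0]
RREF → pivots at {i,D,ρ} ⇒ r = 3
Repeat: i,D,ρ; free: ℓ,m
RREF:
  r0: [   1    0    0    0    0]
  r1: [   0    1    0    1    3]
  r2: [   0    0    1    0    1]
Fix exponent of ℓ at 1, m at 0; solve each RREF row for its pivot's exponent:
  r0: exp(i) + (0)·1 = 0 ⇒ exp(i) = 0
  r1: exp(D) + (1)·1 = 0 ⇒ exp(D) = -1
  r2: exp(ρ) + (0)·1 = 0 ⇒ exp(ρ) = 0
Π_1 = D^-1 · ℓ

["0", "-1", "0", "1", "0"]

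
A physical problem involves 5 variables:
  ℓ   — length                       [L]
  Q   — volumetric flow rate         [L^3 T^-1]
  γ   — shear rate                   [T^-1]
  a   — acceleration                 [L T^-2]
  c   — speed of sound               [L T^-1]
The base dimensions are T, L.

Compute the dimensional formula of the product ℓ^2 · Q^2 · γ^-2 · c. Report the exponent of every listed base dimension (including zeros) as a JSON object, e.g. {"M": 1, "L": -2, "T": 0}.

{"T": -1, "L": 9}

Exponent matrix [T,L] × [ℓ,Q,γ,a,c]:
  T: [ 0 -1 -1 -2 -1]
  L: [ 1  3  0  1  1]
  [T]: (2)·0+(2)·-1+(-2)·-1+(1)·-1 = -1
  [L]: (2)·1+(2)·3+(-2)·0+(1)·1 = 9
⇒ T^-1 L^9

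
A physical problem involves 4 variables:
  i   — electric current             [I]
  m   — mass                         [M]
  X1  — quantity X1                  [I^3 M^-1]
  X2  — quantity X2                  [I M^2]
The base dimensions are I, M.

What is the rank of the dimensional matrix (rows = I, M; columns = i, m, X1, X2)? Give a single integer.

2

Dimensional matrix (I×M by i×m×X1×X2):
  I: [ 1  0  3  1]
  M: [ 0  1 -1  2]
Row reduction gives pivot columns i,m; rank = 2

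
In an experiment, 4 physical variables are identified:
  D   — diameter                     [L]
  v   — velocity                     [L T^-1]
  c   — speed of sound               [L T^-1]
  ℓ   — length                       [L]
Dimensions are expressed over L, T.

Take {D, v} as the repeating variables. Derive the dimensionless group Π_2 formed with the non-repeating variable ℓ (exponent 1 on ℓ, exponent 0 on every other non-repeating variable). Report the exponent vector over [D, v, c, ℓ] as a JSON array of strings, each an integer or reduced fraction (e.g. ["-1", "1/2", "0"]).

Write exponents as rows L,T / cols D,v,c,ℓ:
  L: [ 1  1  1  1]
  T: [ 0 -1 -1  0]
RREF → pivots at {D,v} ⇒ r = 2
Repeat: D,v; free: c,ℓ
RREF:
  r0: [   1    0    0    1]
  r1: [   0    1    1    0]
Fix exponent of ℓ at 1, c at 0; solve each RREF row for its pivot's exponent:
  r0: exp(D) + (1)·1 = 0 ⇒ exp(D) = -1
  r1: exp(v) + (0)·1 = 0 ⇒ exp(v) = 0
Π_2 = D^-1 · ℓ

["-1", "0", "0", "1"]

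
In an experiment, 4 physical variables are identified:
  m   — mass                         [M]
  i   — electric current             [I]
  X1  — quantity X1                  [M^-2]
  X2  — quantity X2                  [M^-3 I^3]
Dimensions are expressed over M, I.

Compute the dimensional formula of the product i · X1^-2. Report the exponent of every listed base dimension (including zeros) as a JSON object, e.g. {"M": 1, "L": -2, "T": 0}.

Dimensional matrix (M×I by m×i×X1×X2):
  M: [ 1  0 -2 -3]
  I: [ 0  1  0  3]
  [M]: (1)·0+(-2)·-2 = 4
  [I]: (1)·1+(-2)·0 = 1
⇒ M^4 I

{"M": 4, "I": 1}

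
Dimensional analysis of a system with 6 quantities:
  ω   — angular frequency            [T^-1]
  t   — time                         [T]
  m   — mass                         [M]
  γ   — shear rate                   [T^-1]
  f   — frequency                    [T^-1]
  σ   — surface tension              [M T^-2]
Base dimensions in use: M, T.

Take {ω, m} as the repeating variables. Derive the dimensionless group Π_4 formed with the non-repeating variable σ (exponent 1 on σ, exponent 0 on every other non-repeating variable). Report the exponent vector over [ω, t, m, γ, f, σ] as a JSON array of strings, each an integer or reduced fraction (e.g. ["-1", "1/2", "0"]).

["-2", "0", "-1", "0", "0", "1"]

Write exponents as rows M,T / cols ω,t,m,γ,f,σ:
  M: [ 0  0  1  0  0  1]
  T: [-1  1  0 -1 -1 -2]
Row reduction gives pivot columns ω,m; rank = 2
Pivot set = {ω,m}, free = {t,γ,f,σ}
RREF:
  r0: [   1   -1    0    1    1    2]
  r1: [   0    0    1    0    0    1]
Fix exponent of σ at 1, t at 0, γ at 0, f at 0; solve each RREF row for its pivot's exponent:
  r0: exp(ω) + (2)·1 = 0 ⇒ exp(ω) = -2
  r1: exp(m) + (1)·1 = 0 ⇒ exp(m) = -1
Π_4 = ω^-2 · m^-1 · σ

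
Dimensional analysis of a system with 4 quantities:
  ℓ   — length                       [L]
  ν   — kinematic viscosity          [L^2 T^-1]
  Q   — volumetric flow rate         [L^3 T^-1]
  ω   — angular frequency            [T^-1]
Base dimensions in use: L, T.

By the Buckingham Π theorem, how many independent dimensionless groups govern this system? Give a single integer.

2

Exponent matrix [L,T] × [ℓ,ν,Q,ω]:
  L: [ 1  2  3  0]
  T: [ 0 -1 -1 -1]
RREF → pivots at {ℓ,ν} ⇒ r = 2
4 vars − rank 2 = 2 Π groups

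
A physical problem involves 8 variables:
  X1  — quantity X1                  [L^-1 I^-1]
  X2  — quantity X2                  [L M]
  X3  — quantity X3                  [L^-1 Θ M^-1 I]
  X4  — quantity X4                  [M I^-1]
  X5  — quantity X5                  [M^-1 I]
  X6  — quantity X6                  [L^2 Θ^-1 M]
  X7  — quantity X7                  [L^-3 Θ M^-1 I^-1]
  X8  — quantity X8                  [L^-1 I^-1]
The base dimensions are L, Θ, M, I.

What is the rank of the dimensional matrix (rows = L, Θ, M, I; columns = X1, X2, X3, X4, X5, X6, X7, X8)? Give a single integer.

Dimensional matrix (L×Θ×M×I by X1×X2×X3×X4×X5×X6×X7×X8):
  L: [-1  1 -1  0  0  2 -3 -1]
  Θ: [ 0  0  1  0  0 -1  1  0]
  M: [ 0  1 -1  1 -1  1 -1  0]
  I: [-1  0  1 -1  1  0 -1 -1]
Row reduction gives pivot columns X1,X2,X3; rank = 3

3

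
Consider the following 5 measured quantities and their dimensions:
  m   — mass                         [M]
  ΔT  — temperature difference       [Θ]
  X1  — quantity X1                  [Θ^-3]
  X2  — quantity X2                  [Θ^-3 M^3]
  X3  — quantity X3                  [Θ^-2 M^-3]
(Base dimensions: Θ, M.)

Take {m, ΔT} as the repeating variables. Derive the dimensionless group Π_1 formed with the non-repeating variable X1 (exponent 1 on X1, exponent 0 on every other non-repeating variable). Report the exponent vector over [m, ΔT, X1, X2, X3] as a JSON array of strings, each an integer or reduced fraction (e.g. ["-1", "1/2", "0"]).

["0", "3", "1", "0", "0"]

Dimensional matrix (Θ×M by m×ΔT×X1×X2×X3):
  Θ: [ 0  1 -3 -3 -2]
  M: [ 1  0  0  3 -3]
RREF → pivots at {m,ΔT} ⇒ r = 2
Repeat: m,ΔT; free: X1,X2,X3
RREF:
  r0: [   1    0    0    3   -3]
  r1: [   0    1   -3   -3   -2]
Fix exponent of X1 at 1, X2 at 0, X3 at 0; solve each RREF row for its pivot's exponent:
  r0: exp(m) + (0)·1 = 0 ⇒ exp(m) = 0
  r1: exp(ΔT) + (-3)·1 = 0 ⇒ exp(ΔT) = 3
Π_1 = ΔT^3 · X1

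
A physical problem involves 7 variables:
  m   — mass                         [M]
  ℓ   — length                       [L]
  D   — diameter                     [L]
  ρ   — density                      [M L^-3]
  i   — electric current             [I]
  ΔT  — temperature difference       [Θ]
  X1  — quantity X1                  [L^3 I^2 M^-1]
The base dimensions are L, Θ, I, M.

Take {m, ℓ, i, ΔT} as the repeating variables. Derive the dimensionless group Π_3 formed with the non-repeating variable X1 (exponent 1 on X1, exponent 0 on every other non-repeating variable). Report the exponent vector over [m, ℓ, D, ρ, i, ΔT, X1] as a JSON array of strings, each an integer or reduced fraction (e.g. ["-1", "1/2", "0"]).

Exponent matrix [L,Θ,I,M] × [m,ℓ,D,ρ,i,ΔT,X1]:
  L: [ 0  1  1 -3  0  0  3]
  Θ: [ 0  0  0  0  0  1  0]
  I: [ 0  0  0  0  1  0  2]
  M: [ 1  0  0  1  0  0 -1]
RREF → pivots at {m,ℓ,i,ΔT} ⇒ r = 4
Pivot set = {m,ℓ,i,ΔT}, free = {D,ρ,X1}
RREF:
  r0: [   1    0    0    1    0    0   -1]
  r1: [   0    1    1   -3    0    0    3]
  r2: [   0    0    0    0    1    0    2]
  r3: [   0    0    0    0    0    1    0]
Fix exponent of X1 at 1, D at 0, ρ at 0; solve each RREF row for its pivot's exponent:
  r0: exp(m) + (-1)·1 = 0 ⇒ exp(m) = 1
  r1: exp(ℓ) + (3)·1 = 0 ⇒ exp(ℓ) = -3
  r2: exp(i) + (2)·1 = 0 ⇒ exp(i) = -2
  r3: exp(ΔT) + (0)·1 = 0 ⇒ exp(ΔT) = 0
Π_3 = m · ℓ^-3 · i^-2 · X1

["1", "-3", "0", "0", "-2", "0", "1"]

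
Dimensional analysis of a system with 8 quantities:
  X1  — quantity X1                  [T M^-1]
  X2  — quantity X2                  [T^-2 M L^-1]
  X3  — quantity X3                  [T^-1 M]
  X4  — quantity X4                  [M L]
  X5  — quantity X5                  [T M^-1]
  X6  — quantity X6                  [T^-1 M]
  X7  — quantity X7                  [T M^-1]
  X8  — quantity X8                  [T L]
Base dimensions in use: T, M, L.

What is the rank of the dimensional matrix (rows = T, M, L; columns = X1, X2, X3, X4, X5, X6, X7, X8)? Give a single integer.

2

Dimensional matrix (T×M×L by X1×X2×X3×X4×X5×X6×X7×X8):
  T: [ 1 -2 -1  0  1 -1  1  1]
  M: [-1  1  1  1 -1  1 -1  0]
  L: [ 0 -1  0  1  0  0  0  1]
Row reduction gives pivot columns X1,X2; rank = 2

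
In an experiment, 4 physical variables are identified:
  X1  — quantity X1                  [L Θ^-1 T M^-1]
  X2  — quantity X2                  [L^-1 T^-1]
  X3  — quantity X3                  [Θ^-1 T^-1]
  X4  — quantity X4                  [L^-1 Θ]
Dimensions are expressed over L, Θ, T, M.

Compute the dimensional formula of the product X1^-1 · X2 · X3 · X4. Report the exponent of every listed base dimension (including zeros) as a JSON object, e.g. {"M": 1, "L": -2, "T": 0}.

Write exponents as rows L,Θ,T,M / cols X1,X2,X3,X4:
  L: [ 1 -1  0 -1]
  Θ: [-1  0 -1  1]
  T: [ 1 -1 -1  0]
  M: [-1  0  0  0]
  [L]: (-1)·1+(1)·-1+(1)·0+(1)·-1 = -3
  [Θ]: (-1)·-1+(1)·0+(1)·-1+(1)·1 = 1
  [T]: (-1)·1+(1)·-1+(1)·-1+(1)·0 = -3
  [M]: (-1)·-1+(1)·0+(1)·0+(1)·0 = 1
⇒ L^-3 Θ T^-3 M

{"L": -3, "Θ": 1, "T": -3, "M": 1}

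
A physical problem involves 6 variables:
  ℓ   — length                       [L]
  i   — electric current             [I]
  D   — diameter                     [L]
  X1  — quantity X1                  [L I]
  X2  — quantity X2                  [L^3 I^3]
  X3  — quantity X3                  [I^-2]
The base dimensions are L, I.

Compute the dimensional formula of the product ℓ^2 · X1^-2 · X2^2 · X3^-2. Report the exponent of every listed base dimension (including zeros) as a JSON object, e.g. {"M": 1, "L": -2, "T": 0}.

Dimensional matrix (L×I by ℓ×i×D×X1×X2×X3):
  L: [ 1  0  1  1  3  0]
  I: [ 0  1  0  1  3 -2]
  [L]: (2)·1+(-2)·1+(2)·3+(-2)·0 = 6
  [I]: (2)·0+(-2)·1+(2)·3+(-2)·-2 = 8
⇒ L^6 I^8

{"L": 6, "I": 8}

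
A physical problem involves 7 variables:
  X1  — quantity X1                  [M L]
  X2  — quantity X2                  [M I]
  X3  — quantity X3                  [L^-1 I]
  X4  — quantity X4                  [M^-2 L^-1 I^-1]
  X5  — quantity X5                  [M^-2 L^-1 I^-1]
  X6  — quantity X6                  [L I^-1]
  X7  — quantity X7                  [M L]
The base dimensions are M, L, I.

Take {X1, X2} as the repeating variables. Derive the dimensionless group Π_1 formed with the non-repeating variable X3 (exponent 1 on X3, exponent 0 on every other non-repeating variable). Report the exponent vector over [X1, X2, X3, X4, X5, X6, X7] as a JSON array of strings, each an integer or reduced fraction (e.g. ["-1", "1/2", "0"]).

Write exponents as rows M,L,I / cols X1,X2,X3,X4,X5,X6,X7:
  M: [ 1  1  0 -2 -2  0  1]
  L: [ 1  0 -1 -1 -1  1  1]
  I: [ 0  1  1 -1 -1 -1  0]
RREF → pivots at {X1,X2} ⇒ r = 2
Pivot set = {X1,X2}, free = {X3,X4,X5,X6,X7}
RREF:
  r0: [   1    0   -1   -1   -1    1    1]
  r1: [   0    1    1   -1   -1   -1    0]
  r2: [   0    0    0    0    0    0    0]
Fix exponent of X3 at 1, X4 at 0, X5 at 0, X6 at 0, X7 at 0; solve each RREF row for its pivot's exponent:
  r0: exp(X1) + (-1)·1 = 0 ⇒ exp(X1) = 1
  r1: exp(X2) + (1)·1 = 0 ⇒ exp(X2) = -1
Π_1 = X1 · X2^-1 · X3

["1", "-1", "1", "0", "0", "0", "0"]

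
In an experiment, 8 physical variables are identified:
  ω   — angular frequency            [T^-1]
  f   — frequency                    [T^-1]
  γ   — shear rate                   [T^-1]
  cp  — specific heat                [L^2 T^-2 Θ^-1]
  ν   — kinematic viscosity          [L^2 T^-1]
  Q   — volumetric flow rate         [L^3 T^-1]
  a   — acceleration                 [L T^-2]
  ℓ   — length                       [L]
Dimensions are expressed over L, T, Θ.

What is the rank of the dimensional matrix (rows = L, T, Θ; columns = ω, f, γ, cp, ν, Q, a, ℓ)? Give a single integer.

3

Dimensional matrix (L×T×Θ by ω×f×γ×cp×ν×Q×a×ℓ):
  L: [ 0  0  0  2  2  3  1  1]
  T: [-1 -1 -1 -2 -1 -1 -2  0]
  Θ: [ 0  0  0 -1  0  0  0  0]
RREF → pivots at {ω,cp,ν} ⇒ r = 3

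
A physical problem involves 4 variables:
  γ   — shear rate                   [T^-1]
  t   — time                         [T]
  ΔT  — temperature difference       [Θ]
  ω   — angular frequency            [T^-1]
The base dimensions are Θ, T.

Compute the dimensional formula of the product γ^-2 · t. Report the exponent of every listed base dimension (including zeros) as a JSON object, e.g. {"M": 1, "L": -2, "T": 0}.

Exponent matrix [Θ,T] × [γ,t,ΔT,ω]:
  Θ: [ 0  0  1  0]
  T: [-1  1  0 -1]
  [Θ]: (-2)·0+(1)·0 = 0
  [T]: (-2)·-1+(1)·1 = 3
⇒ T^3

{"Θ": 0, "T": 3}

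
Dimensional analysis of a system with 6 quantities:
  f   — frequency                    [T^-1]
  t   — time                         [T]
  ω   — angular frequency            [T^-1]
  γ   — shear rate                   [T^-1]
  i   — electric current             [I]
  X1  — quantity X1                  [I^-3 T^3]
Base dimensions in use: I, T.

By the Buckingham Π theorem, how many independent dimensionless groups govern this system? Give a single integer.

4

Dimensional matrix (I×T by f×t×ω×γ×i×X1):
  I: [ 0  0  0  0  1 -3]
  T: [-1  1 -1 -1  0  3]
Row reduction gives pivot columns f,i; rank = 2
Π count = n − r = 6 − 2 = 4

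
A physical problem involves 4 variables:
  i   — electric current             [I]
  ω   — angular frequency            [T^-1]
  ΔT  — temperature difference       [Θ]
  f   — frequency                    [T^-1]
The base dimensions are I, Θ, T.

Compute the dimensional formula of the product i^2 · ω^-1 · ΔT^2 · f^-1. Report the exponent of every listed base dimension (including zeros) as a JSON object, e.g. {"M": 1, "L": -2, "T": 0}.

{"I": 2, "Θ": 2, "T": 2}

Write exponents as rows I,Θ,T / cols i,ω,ΔT,f:
  I: [ 1  0  0  0]
  Θ: [ 0  0  1  0]
  T: [ 0 -1  0 -1]
  [I]: (2)·1+(-1)·0+(2)·0+(-1)·0 = 2
  [Θ]: (2)·0+(-1)·0+(2)·1+(-1)·0 = 2
  [T]: (2)·0+(-1)·-1+(2)·0+(-1)·-1 = 2
⇒ I^2 Θ^2 T^2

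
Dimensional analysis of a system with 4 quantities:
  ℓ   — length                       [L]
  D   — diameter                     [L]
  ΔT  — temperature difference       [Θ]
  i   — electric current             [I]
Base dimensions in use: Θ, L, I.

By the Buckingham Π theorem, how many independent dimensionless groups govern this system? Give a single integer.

1

Dimensional matrix (Θ×L×I by ℓ×D×ΔT×i):
  Θ: [ 0  0  1  0]
  L: [ 1  1  0  0]
  I: [ 0  0  0  1]
Echelon form has 3 nonzero rows (pivots: ℓ,ΔT,i)
Π count = n − r = 4 − 3 = 1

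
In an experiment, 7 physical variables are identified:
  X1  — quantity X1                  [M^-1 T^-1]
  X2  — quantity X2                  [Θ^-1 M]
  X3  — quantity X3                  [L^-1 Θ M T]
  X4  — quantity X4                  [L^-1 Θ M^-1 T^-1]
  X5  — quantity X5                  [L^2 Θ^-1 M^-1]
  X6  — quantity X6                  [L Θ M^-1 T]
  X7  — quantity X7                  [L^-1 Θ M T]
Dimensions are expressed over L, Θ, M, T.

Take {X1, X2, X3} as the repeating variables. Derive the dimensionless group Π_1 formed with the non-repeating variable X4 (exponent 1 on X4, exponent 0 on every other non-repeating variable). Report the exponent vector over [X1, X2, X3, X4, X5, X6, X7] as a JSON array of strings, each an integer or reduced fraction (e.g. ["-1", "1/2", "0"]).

Write exponents as rows L,Θ,M,T / cols X1,X2,X3,X4,X5,X6,X7:
  L: [ 0  0 -1 -1  2  1 -1]
  Θ: [ 0 -1  1  1 -1  1  1]
  M: [-1  1  1 -1 -1 -1  1]
  T: [-1  0  1 -1  0  1  1]
RREF → pivots at {X1,X2,X3} ⇒ r = 3
Pivot set = {X1,X2,X3}, free = {X4,X5,X6,X7}
RREF:
  r0: [   1    0    0    2   -2   -2    0]
  r1: [   0    1    0    0   -1   -2    0]
  r2: [   0    0    1    1   -2   -1    1]
  r3: [   0    0    0    0    0    0    0]
Fix exponent of X4 at 1, X5 at 0, X6 at 0, X7 at 0; solve each RREF row for its pivot's exponent:
  r0: exp(X1) + (2)·1 = 0 ⇒ exp(X1) = -2
  r1: exp(X2) + (0)·1 = 0 ⇒ exp(X2) = 0
  r2: exp(X3) + (1)·1 = 0 ⇒ exp(X3) = -1
Π_1 = X1^-2 · X3^-1 · X4

["-2", "0", "-1", "1", "0", "0", "0"]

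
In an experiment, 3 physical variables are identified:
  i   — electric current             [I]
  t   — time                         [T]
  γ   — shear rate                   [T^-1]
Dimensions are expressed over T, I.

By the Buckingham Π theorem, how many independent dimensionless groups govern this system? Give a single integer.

Exponent matrix [T,I] × [i,t,γ]:
  T: [ 0  1 -1]
  I: [ 1  0  0]
RREF → pivots at {i,t} ⇒ r = 2
3 vars − rank 2 = 1 Π group

1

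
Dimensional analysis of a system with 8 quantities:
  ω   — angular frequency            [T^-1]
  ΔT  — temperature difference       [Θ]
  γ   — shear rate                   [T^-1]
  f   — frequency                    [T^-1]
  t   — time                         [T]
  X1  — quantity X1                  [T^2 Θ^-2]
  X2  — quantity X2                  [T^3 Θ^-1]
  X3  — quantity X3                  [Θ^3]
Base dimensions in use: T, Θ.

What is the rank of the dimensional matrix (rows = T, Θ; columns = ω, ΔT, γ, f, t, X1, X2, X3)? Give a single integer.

Dimensional matrix (T×Θ by ω×ΔT×γ×f×t×X1×X2×X3):
  T: [-1  0 -1 -1  1  2  3  0]
  Θ: [ 0  1  0  0  0 -2 -1  3]
Row reduction gives pivot columns ω,ΔT; rank = 2

2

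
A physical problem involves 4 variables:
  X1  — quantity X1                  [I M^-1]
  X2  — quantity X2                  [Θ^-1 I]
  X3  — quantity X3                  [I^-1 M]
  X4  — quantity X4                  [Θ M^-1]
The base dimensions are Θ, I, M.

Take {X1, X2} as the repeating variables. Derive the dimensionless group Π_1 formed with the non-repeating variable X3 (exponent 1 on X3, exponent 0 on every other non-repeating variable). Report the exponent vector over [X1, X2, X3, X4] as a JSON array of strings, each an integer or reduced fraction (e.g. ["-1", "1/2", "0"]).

Write exponents as rows Θ,I,M / cols X1,X2,X3,X4:
  Θ: [ 0 -1  0  1]
  I: [ 1  1 -1  0]
  M: [-1  0  1 -1]
Row reduction gives pivot columns X1,X2; rank = 2
Repeat: X1,X2; free: X3,X4
RREF:
  r0: [   1    0   -1    1]
  r1: [   0    1    0   -1]
  r2: [   0    0    0    0]
Fix exponent of X3 at 1, X4 at 0; solve each RREF row for its pivot's exponent:
  r0: exp(X1) + (-1)·1 = 0 ⇒ exp(X1) = 1
  r1: exp(X2) + (0)·1 = 0 ⇒ exp(X2) = 0
Π_1 = X1 · X3

["1", "0", "1", "0"]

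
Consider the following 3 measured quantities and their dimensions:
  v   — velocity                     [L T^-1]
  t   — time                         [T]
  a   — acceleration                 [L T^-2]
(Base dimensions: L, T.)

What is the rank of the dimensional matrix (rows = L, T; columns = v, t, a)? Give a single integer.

2

Write exponents as rows L,T / cols v,t,a:
  L: [ 1  0  1]
  T: [-1  1 -2]
Row reduction gives pivot columns v,t; rank = 2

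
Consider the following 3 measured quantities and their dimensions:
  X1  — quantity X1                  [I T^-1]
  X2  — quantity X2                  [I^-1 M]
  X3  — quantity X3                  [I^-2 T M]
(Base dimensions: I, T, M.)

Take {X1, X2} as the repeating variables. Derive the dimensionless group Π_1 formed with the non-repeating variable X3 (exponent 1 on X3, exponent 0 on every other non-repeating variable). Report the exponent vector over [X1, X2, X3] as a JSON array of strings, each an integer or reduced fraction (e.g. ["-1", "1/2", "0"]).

Dimensional matrix (I×T×M by X1×X2×X3):
  I: [ 1 -1 -2]
  T: [-1  0  1]
  M: [ 0  1  1]
Echelon form has 2 nonzero rows (pivots: X1,X2)
Repeat: X1,X2; free: X3
RREF:
  r0: [   1    0   -1]
  r1: [   0    1    1]
  r2: [   0    0    0]
Fix exponent of X3 at 1; solve each RREF row for its pivot's exponent:
  r0: exp(X1) + (-1)·1 = 0 ⇒ exp(X1) = 1
  r1: exp(X2) + (1)·1 = 0 ⇒ exp(X2) = -1
Π_1 = X1 · X2^-1 · X3

["1", "-1", "1"]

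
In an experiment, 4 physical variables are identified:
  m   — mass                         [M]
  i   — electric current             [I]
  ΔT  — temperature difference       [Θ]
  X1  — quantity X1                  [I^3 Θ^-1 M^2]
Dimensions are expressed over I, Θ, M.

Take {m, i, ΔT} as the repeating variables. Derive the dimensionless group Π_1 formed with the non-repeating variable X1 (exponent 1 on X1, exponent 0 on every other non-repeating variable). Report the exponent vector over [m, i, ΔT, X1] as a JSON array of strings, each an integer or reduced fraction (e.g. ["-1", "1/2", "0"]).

Dimensional matrix (I×Θ×M by m×i×ΔT×X1):
  I: [ 0  1  0  3]
  Θ: [ 0  0  1 -1]
  M: [ 1  0  0  2]
Echelon form has 3 nonzero rows (pivots: m,i,ΔT)
Repeat: m,i,ΔT; free: X1
RREF:
  r0: [   1    0    0    2]
  r1: [   0    1    0    3]
  r2: [   0    0    1   -1]
Fix exponent of X1 at 1; solve each RREF row for its pivot's exponent:
  r0: exp(m) + (2)·1 = 0 ⇒ exp(m) = -2
  r1: exp(i) + (3)·1 = 0 ⇒ exp(i) = -3
  r2: exp(ΔT) + (-1)·1 = 0 ⇒ exp(ΔT) = 1
Π_1 = m^-2 · i^-3 · ΔT · X1

["-2", "-3", "1", "1"]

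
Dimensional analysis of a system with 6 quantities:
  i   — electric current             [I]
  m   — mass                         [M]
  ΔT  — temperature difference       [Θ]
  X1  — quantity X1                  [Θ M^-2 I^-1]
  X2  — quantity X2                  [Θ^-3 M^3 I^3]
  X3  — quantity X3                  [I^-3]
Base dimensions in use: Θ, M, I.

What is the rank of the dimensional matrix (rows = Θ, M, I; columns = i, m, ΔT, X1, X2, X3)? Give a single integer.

Write exponents as rows Θ,M,I / cols i,m,ΔT,X1,X2,X3:
  Θ: [ 0  0  1  1 -3  0]
  M: [ 0  1  0 -2  3  0]
  I: [ 1  0  0 -1  3 -3]
RREF → pivots at {i,m,ΔT} ⇒ r = 3

3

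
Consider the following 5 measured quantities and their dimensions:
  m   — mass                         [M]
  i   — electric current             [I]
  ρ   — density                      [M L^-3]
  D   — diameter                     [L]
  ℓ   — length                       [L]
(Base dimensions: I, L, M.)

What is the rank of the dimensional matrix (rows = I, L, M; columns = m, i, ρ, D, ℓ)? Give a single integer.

3

Write exponents as rows I,L,M / cols m,i,ρ,D,ℓ:
  I: [ 0  1  0  0  0]
  L: [ 0  0 -3  1  1]
  M: [ 1  0  1  0  0]
Row reduction gives pivot columns m,i,ρ; rank = 3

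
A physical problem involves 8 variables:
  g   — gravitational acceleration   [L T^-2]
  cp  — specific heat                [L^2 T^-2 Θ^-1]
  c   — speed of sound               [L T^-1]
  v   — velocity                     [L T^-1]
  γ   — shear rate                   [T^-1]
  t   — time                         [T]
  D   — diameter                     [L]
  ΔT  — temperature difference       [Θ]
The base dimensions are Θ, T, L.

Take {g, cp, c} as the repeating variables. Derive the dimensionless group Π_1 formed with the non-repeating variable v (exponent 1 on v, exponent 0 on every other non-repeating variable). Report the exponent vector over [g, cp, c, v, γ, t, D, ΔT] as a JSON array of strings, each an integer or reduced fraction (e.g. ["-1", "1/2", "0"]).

Write exponents as rows Θ,T,L / cols g,cp,c,v,γ,t,D,ΔT:
  Θ: [ 0 -1  0  0  0  0  0  1]
  T: [-2 -2 -1 -1 -1  1  0  0]
  L: [ 1  2  1  1  0  0  1  0]
Echelon form has 3 nonzero rows (pivots: g,cp,c)
Pivot set = {g,cp,c}, free = {v,γ,t,D,ΔT}
RREF:
  r0: [   1    0    0    0    1   -1   -1    0]
  r1: [   0    1    0    0    0    0    0   -1]
  r2: [   0    0    1    1   -1    1    2    2]
Fix exponent of v at 1, γ at 0, t at 0, D at 0, ΔT at 0; solve each RREF row for its pivot's exponent:
  r0: exp(g) + (0)·1 = 0 ⇒ exp(g) = 0
  r1: exp(cp) + (0)·1 = 0 ⇒ exp(cp) = 0
  r2: exp(c) + (1)·1 = 0 ⇒ exp(c) = -1
Π_1 = c^-1 · v

["0", "0", "-1", "1", "0", "0", "0", "0"]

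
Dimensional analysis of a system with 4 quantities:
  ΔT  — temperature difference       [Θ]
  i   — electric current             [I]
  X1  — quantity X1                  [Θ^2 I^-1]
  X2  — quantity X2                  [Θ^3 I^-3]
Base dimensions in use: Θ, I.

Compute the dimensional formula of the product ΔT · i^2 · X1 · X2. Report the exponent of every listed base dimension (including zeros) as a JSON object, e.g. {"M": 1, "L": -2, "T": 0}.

Dimensional matrix (Θ×I by ΔT×i×X1×X2):
  Θ: [ 1  0  2  3]
  I: [ 0  1 -1 -3]
  [Θ]: (1)·1+(2)·0+(1)·2+(1)·3 = 6
  [I]: (1)·0+(2)·1+(1)·-1+(1)·-3 = -2
⇒ Θ^6 I^-2

{"Θ": 6, "I": -2}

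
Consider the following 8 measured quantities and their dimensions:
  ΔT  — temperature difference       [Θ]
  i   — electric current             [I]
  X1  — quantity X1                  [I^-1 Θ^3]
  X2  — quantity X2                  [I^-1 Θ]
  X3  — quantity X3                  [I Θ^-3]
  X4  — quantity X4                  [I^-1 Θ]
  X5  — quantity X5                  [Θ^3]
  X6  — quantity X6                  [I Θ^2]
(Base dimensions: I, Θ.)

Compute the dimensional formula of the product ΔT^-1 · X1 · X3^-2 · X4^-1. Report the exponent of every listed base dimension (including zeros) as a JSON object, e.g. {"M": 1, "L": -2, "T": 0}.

Exponent matrix [I,Θ] × [ΔT,i,X1,X2,X3,X4,X5,X6]:
  I: [ 0  1 -1 -1  1 -1  0  1]
  Θ: [ 1  0  3  1 -3  1  3  2]
  [I]: (-1)·0+(1)·-1+(-2)·1+(-1)·-1 = -2
  [Θ]: (-1)·1+(1)·3+(-2)·-3+(-1)·1 = 7
⇒ I^-2 Θ^7

{"I": -2, "Θ": 7}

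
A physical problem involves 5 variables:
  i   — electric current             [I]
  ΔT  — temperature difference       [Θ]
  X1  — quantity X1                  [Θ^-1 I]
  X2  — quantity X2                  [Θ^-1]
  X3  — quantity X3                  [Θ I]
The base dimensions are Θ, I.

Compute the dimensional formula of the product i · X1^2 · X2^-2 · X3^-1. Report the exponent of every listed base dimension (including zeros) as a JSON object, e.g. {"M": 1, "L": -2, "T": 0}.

{"Θ": -1, "I": 2}

Exponent matrix [Θ,I] × [i,ΔT,X1,X2,X3]:
  Θ: [ 0  1 -1 -1  1]
  I: [ 1  0  1  0  1]
  [Θ]: (1)·0+(2)·-1+(-2)·-1+(-1)·1 = -1
  [I]: (1)·1+(2)·1+(-2)·0+(-1)·1 = 2
⇒ Θ^-1 I^2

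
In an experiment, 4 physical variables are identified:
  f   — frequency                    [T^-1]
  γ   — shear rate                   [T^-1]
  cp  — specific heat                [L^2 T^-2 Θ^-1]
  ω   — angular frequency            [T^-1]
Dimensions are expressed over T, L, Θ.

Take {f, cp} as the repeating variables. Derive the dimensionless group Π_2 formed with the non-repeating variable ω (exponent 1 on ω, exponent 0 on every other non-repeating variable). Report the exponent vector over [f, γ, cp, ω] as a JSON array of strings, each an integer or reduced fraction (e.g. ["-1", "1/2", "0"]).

["-1", "0", "0", "1"]

Dimensional matrix (T×L×Θ by f×γ×cp×ω):
  T: [-1 -1 -2 -1]
  L: [ 0  0  2  0]
  Θ: [ 0  0 -1  0]
RREF → pivots at {f,cp} ⇒ r = 2
Repeat: f,cp; free: γ,ω
RREF:
  r0: [   1    1    0    1]
  r1: [   0    0    1    0]
  r2: [   0    0    0    0]
Fix exponent of ω at 1, γ at 0; solve each RREF row for its pivot's exponent:
  r0: exp(f) + (1)·1 = 0 ⇒ exp(f) = -1
  r1: exp(cp) + (0)·1 = 0 ⇒ exp(cp) = 0
Π_2 = f^-1 · ω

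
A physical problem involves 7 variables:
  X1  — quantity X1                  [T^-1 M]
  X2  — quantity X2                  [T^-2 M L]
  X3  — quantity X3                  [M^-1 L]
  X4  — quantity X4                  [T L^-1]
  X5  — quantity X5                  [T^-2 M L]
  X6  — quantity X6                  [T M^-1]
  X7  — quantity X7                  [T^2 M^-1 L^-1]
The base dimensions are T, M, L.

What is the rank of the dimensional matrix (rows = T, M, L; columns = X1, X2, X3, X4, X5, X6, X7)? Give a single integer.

2

Exponent matrix [T,M,L] × [X1,X2,X3,X4,X5,X6,X7]:
  T: [-1 -2  0  1 -2  1  2]
  M: [ 1  1 -1  0  1 -1 -1]
  L: [ 0  1  1 -1  1  0 -1]
Row reduction gives pivot columns X1,X2; rank = 2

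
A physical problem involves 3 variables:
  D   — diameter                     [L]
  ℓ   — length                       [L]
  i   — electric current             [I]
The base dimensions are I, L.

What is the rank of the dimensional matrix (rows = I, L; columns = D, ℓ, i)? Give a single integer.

2

Exponent matrix [I,L] × [D,ℓ,i]:
  I: [ 0  0  1]
  L: [ 1  1  0]
Row reduction gives pivot columns D,i; rank = 2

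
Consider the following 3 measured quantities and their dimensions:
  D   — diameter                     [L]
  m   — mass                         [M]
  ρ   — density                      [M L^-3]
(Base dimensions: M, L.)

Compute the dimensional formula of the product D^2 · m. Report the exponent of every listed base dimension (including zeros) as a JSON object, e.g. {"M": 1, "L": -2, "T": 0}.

Exponent matrix [M,L] × [D,m,ρ]:
  M: [ 0  1  1]
  L: [ 1  0 -3]
  [M]: (2)·0+(1)·1 = 1
  [L]: (2)·1+(1)·0 = 2
⇒ M L^2

{"M": 1, "L": 2}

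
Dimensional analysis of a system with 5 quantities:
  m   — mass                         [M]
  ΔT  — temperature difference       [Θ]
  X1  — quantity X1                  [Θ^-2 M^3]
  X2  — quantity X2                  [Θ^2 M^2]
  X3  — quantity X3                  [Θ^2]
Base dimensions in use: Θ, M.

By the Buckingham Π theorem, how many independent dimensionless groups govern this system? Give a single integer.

Write exponents as rows Θ,M / cols m,ΔT,X1,X2,X3:
  Θ: [ 0  1 -2  2  2]
  M: [ 1  0  3  2  0]
RREF → pivots at {m,ΔT} ⇒ r = 2
Π count = n − r = 5 − 2 = 3

3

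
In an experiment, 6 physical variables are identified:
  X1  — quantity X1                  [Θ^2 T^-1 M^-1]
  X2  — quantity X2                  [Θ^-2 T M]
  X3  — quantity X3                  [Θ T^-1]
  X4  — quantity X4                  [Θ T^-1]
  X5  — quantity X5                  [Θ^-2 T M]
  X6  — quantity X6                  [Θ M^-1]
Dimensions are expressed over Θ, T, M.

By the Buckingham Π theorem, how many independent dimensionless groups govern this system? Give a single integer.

4

Dimensional matrix (Θ×T×M by X1×X2×X3×X4×X5×X6):
  Θ: [ 2 -2  1  1 -2  1]
  T: [-1  1 -1 -1  1  0]
  M: [-1  1  0  0  1 -1]
RREF → pivots at {X1,X3} ⇒ r = 2
Π count = n − r = 6 − 2 = 4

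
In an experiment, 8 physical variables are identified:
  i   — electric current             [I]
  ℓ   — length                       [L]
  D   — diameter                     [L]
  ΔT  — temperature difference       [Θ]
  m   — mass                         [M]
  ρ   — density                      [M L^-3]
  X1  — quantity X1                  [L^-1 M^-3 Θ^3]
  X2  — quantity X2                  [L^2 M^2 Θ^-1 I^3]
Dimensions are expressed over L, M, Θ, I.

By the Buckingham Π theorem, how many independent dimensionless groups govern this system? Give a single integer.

Dimensional matrix (L×M×Θ×I by i×ℓ×D×ΔT×m×ρ×X1×X2):
  L: [ 0  1  1  0  0 -3 -1  2]
  M: [ 0  0  0  0  1  1 -3  2]
  Θ: [ 0  0  0  1  0  0  3 -1]
  I: [ 1  0  0  0  0  0  0  3]
Echelon form has 4 nonzero rows (pivots: i,ℓ,ΔT,m)
8 vars − rank 4 = 4 Π groups

4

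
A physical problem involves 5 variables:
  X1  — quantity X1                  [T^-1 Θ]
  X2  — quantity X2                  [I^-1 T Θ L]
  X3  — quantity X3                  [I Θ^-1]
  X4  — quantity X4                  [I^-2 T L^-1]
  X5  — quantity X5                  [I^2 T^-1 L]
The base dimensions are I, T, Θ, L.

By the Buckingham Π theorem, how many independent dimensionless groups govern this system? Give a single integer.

2

Write exponents as rows I,T,Θ,L / cols X1,X2,X3,X4,X5:
  I: [ 0 -1  1 -2  2]
  T: [-1  1  0  1 -1]
  Θ: [ 1  1 -1  0  0]
  L: [ 0  1  0 -1  1]
Row reduction gives pivot columns X1,X2,X3; rank = 3
5 vars − rank 3 = 2 Π groups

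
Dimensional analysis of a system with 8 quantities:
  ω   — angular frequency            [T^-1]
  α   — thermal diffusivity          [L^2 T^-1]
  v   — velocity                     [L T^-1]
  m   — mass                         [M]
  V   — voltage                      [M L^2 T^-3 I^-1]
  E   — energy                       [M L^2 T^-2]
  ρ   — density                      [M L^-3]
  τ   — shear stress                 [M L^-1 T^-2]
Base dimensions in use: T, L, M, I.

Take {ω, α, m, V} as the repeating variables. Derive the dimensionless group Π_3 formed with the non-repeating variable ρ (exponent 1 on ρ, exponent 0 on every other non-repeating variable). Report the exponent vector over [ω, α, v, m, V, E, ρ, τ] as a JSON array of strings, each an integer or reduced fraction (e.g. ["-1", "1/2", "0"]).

Write exponents as rows T,L,M,I / cols ω,α,v,m,V,E,ρ,τ:
  T: [-1 -1 -1  0 -3 -2  0 -2]
  L: [ 0  2  1  0  2  2 -3 -1]
  M: [ 0  0  0  1  1  1  1  1]
  I: [ 0  0  0  0 -1  0  0  0]
Row reduction gives pivot columns ω,α,m,V; rank = 4
Repeat: ω,α,m,V; free: v,E,ρ,τ
RREF:
  r0: [   1    0  1/2    0    0    1  3/2  5/2]
  r1: [   0    1  1/2    0    0    1 -3/2 -1/2]
  r2: [   0    0    0    1    0    1    1    1]
  r3: [   0    0    0    0    1    0    0    0]
Fix exponent of ρ at 1, v at 0, E at 0, τ at 0; solve each RREF row for its pivot's exponent:
  r0: exp(ω) + (3/2)·1 = 0 ⇒ exp(ω) = -3/2
  r1: exp(α) + (-3/2)·1 = 0 ⇒ exp(α) = 3/2
  r2: exp(m) + (1)·1 = 0 ⇒ exp(m) = -1
  r3: exp(V) + (0)·1 = 0 ⇒ exp(V) = 0
Π_3 = ω^(-3/2) · α^(3/2) · m^-1 · ρ

["-3/2", "3/2", "0", "-1", "0", "0", "1", "0"]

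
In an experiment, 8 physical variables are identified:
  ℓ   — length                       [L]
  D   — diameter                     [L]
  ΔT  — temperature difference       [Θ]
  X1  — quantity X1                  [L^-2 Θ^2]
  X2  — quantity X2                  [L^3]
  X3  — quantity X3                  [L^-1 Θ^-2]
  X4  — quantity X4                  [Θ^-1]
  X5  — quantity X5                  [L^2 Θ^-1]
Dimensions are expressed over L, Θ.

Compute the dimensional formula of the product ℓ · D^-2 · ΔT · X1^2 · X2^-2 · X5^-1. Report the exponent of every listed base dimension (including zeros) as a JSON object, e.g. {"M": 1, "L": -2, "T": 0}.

{"L": -13, "Θ": 6}

Dimensional matrix (L×Θ by ℓ×D×ΔT×X1×X2×X3×X4×X5):
  L: [ 1  1  0 -2  3 -1  0  2]
  Θ: [ 0  0  1  2  0 -2 -1 -1]
  [L]: (1)·1+(-2)·1+(1)·0+(2)·-2+(-2)·3+(-1)·2 = -13
  [Θ]: (1)·0+(-2)·0+(1)·1+(2)·2+(-2)·0+(-1)·-1 = 6
⇒ L^-13 Θ^6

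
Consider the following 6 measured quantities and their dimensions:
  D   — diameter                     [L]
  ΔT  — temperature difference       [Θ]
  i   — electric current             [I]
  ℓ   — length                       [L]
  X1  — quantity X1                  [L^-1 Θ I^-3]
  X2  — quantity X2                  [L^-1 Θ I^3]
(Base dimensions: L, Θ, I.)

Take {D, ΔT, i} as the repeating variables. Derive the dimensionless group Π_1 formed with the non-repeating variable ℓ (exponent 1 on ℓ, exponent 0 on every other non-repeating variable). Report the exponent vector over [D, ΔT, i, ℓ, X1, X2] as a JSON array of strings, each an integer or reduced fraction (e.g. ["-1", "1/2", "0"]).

["-1", "0", "0", "1", "0", "0"]

Write exponents as rows L,Θ,I / cols D,ΔT,i,ℓ,X1,X2:
  L: [ 1  0  0  1 -1 -1]
  Θ: [ 0  1  0  0  1  1]
  I: [ 0  0  1  0 -3  3]
Row reduction gives pivot columns D,ΔT,i; rank = 3
Repeat: D,ΔT,i; free: ℓ,X1,X2
RREF:
  r0: [   1    0    0    1   -1   -1]
  r1: [   0    1    0    0    1    1]
  r2: [   0    0    1    0   -3    3]
Fix exponent of ℓ at 1, X1 at 0, X2 at 0; solve each RREF row for its pivot's exponent:
  r0: exp(D) + (1)·1 = 0 ⇒ exp(D) = -1
  r1: exp(ΔT) + (0)·1 = 0 ⇒ exp(ΔT) = 0
  r2: exp(i) + (0)·1 = 0 ⇒ exp(i) = 0
Π_1 = D^-1 · ℓ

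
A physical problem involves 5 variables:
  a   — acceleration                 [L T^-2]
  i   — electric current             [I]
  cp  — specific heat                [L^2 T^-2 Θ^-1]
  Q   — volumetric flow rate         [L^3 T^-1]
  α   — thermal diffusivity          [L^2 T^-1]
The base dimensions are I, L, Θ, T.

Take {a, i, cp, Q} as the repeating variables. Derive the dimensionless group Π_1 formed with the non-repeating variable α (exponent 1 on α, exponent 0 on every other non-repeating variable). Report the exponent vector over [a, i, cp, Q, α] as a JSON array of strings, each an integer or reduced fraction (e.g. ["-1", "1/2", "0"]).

Exponent matrix [I,L,Θ,T] × [a,i,cp,Q,α]:
  I: [ 0  1  0  0  0]
  L: [ 1  0  2  3  2]
  Θ: [ 0  0 -1  0  0]
  T: [-2  0 -2 -1 -1]
RREF → pivots at {a,i,cp,Q} ⇒ r = 4
Repeat: a,i,cp,Q; free: α
RREF:
  r0: [   1    0    0    0  1/5]
  r1: [   0    1    0    0    0]
  r2: [   0    0    1    0    0]
  r3: [   0    0    0    1  3/5]
Fix exponent of α at 1; solve each RREF row for its pivot's exponent:
  r0: exp(a) + (1/5)·1 = 0 ⇒ exp(a) = -1/5
  r1: exp(i) + (0)·1 = 0 ⇒ exp(i) = 0
  r2: exp(cp) + (0)·1 = 0 ⇒ exp(cp) = 0
  r3: exp(Q) + (3/5)·1 = 0 ⇒ exp(Q) = -3/5
Π_1 = a^(-1/5) · Q^(-3/5) · α

["-1/5", "0", "0", "-3/5", "1"]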